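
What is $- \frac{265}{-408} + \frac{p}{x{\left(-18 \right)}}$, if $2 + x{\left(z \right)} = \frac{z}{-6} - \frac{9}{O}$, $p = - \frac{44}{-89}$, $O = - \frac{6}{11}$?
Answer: $\frac{861379}{1270920} \approx 0.67776$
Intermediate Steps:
$O = - \frac{6}{11}$ ($O = \left(-6\right) \frac{1}{11} = - \frac{6}{11} \approx -0.54545$)
$p = \frac{44}{89}$ ($p = \left(-44\right) \left(- \frac{1}{89}\right) = \frac{44}{89} \approx 0.49438$)
$x{\left(z \right)} = \frac{29}{2} - \frac{z}{6}$ ($x{\left(z \right)} = -2 + \left(\frac{z}{-6} - \frac{9}{- \frac{6}{11}}\right) = -2 + \left(z \left(- \frac{1}{6}\right) - - \frac{33}{2}\right) = -2 - \left(- \frac{33}{2} + \frac{z}{6}\right) = \frac{29}{2} - \frac{z}{6}$)
$- \frac{265}{-408} + \frac{p}{x{\left(-18 \right)}} = - \frac{265}{-408} + \frac{44}{89 \left(\frac{29}{2} - -3\right)} = \left(-265\right) \left(- \frac{1}{408}\right) + \frac{44}{89 \left(\frac{29}{2} + 3\right)} = \frac{265}{408} + \frac{44}{89 \cdot \frac{35}{2}} = \frac{265}{408} + \frac{44}{89} \cdot \frac{2}{35} = \frac{265}{408} + \frac{88}{3115} = \frac{861379}{1270920}$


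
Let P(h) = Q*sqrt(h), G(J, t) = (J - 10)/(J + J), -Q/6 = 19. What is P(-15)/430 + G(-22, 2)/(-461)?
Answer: -8/5071 - 57*I*sqrt(15)/215 ≈ -0.0015776 - 1.0268*I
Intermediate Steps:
Q = -114 (Q = -6*19 = -114)
G(J, t) = (-10 + J)/(2*J) (G(J, t) = (-10 + J)/((2*J)) = (-10 + J)*(1/(2*J)) = (-10 + J)/(2*J))
P(h) = -114*sqrt(h)
P(-15)/430 + G(-22, 2)/(-461) = -114*I*sqrt(15)/430 + ((1/2)*(-10 - 22)/(-22))/(-461) = -114*I*sqrt(15)*(1/430) + ((1/2)*(-1/22)*(-32))*(-1/461) = -114*I*sqrt(15)*(1/430) + (8/11)*(-1/461) = -57*I*sqrt(15)/215 - 8/5071 = -8/5071 - 57*I*sqrt(15)/215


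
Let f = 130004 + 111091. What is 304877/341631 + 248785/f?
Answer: 10566465910/5491035063 ≈ 1.9243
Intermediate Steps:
f = 241095
304877/341631 + 248785/f = 304877/341631 + 248785/241095 = 304877*(1/341631) + 248785*(1/241095) = 304877/341631 + 49757/48219 = 10566465910/5491035063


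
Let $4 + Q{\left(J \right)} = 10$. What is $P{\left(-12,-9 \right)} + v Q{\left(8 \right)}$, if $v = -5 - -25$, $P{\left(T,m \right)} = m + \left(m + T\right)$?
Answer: $90$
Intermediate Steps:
$Q{\left(J \right)} = 6$ ($Q{\left(J \right)} = -4 + 10 = 6$)
$P{\left(T,m \right)} = T + 2 m$ ($P{\left(T,m \right)} = m + \left(T + m\right) = T + 2 m$)
$v = 20$ ($v = -5 + 25 = 20$)
$P{\left(-12,-9 \right)} + v Q{\left(8 \right)} = \left(-12 + 2 \left(-9\right)\right) + 20 \cdot 6 = \left(-12 - 18\right) + 120 = -30 + 120 = 90$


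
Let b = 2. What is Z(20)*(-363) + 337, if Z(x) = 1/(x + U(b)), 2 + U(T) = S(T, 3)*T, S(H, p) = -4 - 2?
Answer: 553/2 ≈ 276.50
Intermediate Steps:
S(H, p) = -6
U(T) = -2 - 6*T
Z(x) = 1/(-14 + x) (Z(x) = 1/(x + (-2 - 6*2)) = 1/(x + (-2 - 12)) = 1/(x - 14) = 1/(-14 + x))
Z(20)*(-363) + 337 = -363/(-14 + 20) + 337 = -363/6 + 337 = (1/6)*(-363) + 337 = -121/2 + 337 = 553/2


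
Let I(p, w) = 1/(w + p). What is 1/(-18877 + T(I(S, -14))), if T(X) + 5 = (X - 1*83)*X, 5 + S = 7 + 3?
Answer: -81/1528694 ≈ -5.2986e-5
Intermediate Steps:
S = 5 (S = -5 + (7 + 3) = -5 + 10 = 5)
I(p, w) = 1/(p + w)
T(X) = -5 + X*(-83 + X) (T(X) = -5 + (X - 1*83)*X = -5 + (X - 83)*X = -5 + (-83 + X)*X = -5 + X*(-83 + X))
1/(-18877 + T(I(S, -14))) = 1/(-18877 + (-5 + (1/(5 - 14))**2 - 83/(5 - 14))) = 1/(-18877 + (-5 + (1/(-9))**2 - 83/(-9))) = 1/(-18877 + (-5 + (-1/9)**2 - 83*(-1/9))) = 1/(-18877 + (-5 + 1/81 + 83/9)) = 1/(-18877 + 343/81) = 1/(-1528694/81) = -81/1528694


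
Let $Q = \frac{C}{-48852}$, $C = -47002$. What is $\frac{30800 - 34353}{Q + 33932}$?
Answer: $- \frac{86785578}{828846533} \approx -0.10471$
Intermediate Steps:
$Q = \frac{23501}{24426}$ ($Q = - \frac{47002}{-48852} = \left(-47002\right) \left(- \frac{1}{48852}\right) = \frac{23501}{24426} \approx 0.96213$)
$\frac{30800 - 34353}{Q + 33932} = \frac{30800 - 34353}{\frac{23501}{24426} + 33932} = - \frac{3553}{\frac{828846533}{24426}} = \left(-3553\right) \frac{24426}{828846533} = - \frac{86785578}{828846533}$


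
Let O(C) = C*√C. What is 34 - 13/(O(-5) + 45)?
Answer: 14503/430 - 13*I*√5/430 ≈ 33.728 - 0.067602*I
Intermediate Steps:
O(C) = C^(3/2)
34 - 13/(O(-5) + 45) = 34 - 13/((-5)^(3/2) + 45) = 34 - 13/(-5*I*√5 + 45) = 34 - 13/(45 - 5*I*√5)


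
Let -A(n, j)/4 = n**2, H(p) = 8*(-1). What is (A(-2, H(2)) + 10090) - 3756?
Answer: 6318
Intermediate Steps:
H(p) = -8
A(n, j) = -4*n**2
(A(-2, H(2)) + 10090) - 3756 = (-4*(-2)**2 + 10090) - 3756 = (-4*4 + 10090) - 3756 = (-16 + 10090) - 3756 = 10074 - 3756 = 6318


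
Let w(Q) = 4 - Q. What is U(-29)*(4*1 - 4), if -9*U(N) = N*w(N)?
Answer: 0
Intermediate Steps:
U(N) = -N*(4 - N)/9
U(-29)*(4*1 - 4) = ((⅑)*(-29)*(-4 - 29))*(4*1 - 4) = ((⅑)*(-29)*(-33))*(4 - 4) = (319/3)*0 = 0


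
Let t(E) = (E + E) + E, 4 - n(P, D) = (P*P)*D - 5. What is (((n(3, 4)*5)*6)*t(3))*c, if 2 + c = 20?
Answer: -131220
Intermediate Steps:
n(P, D) = 9 - D*P**2 (n(P, D) = 4 - ((P*P)*D - 5) = 4 - (P**2*D - 5) = 4 - (D*P**2 - 5) = 4 - (-5 + D*P**2) = 4 + (5 - D*P**2) = 9 - D*P**2)
t(E) = 3*E (t(E) = 2*E + E = 3*E)
c = 18 (c = -2 + 20 = 18)
(((n(3, 4)*5)*6)*t(3))*c = ((((9 - 1*4*3**2)*5)*6)*(3*3))*18 = ((((9 - 1*4*9)*5)*6)*9)*18 = ((((9 - 36)*5)*6)*9)*18 = ((-27*5*6)*9)*18 = (-135*6*9)*18 = -810*9*18 = -7290*18 = -131220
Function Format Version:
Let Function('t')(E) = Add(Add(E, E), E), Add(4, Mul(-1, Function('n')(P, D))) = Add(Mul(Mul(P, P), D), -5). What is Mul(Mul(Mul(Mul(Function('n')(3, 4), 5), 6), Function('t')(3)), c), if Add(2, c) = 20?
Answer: -131220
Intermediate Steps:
Function('n')(P, D) = Add(9, Mul(-1, D, Pow(P, 2))) (Function('n')(P, D) = Add(4, Mul(-1, Add(Mul(Mul(P, P), D), -5))) = Add(4, Mul(-1, Add(Mul(Pow(P, 2), D), -5))) = Add(4, Mul(-1, Add(Mul(D, Pow(P, 2)), -5))) = Add(4, Mul(-1, Add(-5, Mul(D, Pow(P, 2))))) = Add(4, Add(5, Mul(-1, D, Pow(P, 2)))) = Add(9, Mul(-1, D, Pow(P, 2))))
Function('t')(E) = Mul(3, E) (Function('t')(E) = Add(Mul(2, E), E) = Mul(3, E))
c = 18 (c = Add(-2, 20) = 18)
Mul(Mul(Mul(Mul(Function('n')(3, 4), 5), 6), Function('t')(3)), c) = Mul(Mul(Mul(Mul(Add(9, Mul(-1, 4, Pow(3, 2))), 5), 6), Mul(3, 3)), 18) = Mul(Mul(Mul(Mul(Add(9, Mul(-1, 4, 9)), 5), 6), 9), 18) = Mul(Mul(Mul(Mul(Add(9, -36), 5), 6), 9), 18) = Mul(Mul(Mul(Mul(-27, 5), 6), 9), 18) = Mul(Mul(Mul(-135, 6), 9), 18) = Mul(Mul(-810, 9), 18) = Mul(-7290, 18) = -131220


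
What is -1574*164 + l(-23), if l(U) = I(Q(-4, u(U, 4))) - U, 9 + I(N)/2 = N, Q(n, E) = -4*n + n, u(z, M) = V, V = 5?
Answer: -258107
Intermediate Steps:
u(z, M) = 5
Q(n, E) = -3*n
I(N) = -18 + 2*N
l(U) = 6 - U (l(U) = (-18 + 2*(-3*(-4))) - U = (-18 + 2*12) - U = (-18 + 24) - U = 6 - U)
-1574*164 + l(-23) = -1574*164 + (6 - 1*(-23)) = -258136 + (6 + 23) = -258136 + 29 = -258107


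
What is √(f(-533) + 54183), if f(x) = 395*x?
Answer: 8*I*√2443 ≈ 395.41*I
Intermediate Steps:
√(f(-533) + 54183) = √(395*(-533) + 54183) = √(-210535 + 54183) = √(-156352) = 8*I*√2443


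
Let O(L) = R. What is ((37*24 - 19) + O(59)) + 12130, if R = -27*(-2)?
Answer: 13053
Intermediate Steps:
R = 54
O(L) = 54
((37*24 - 19) + O(59)) + 12130 = ((37*24 - 19) + 54) + 12130 = ((888 - 19) + 54) + 12130 = (869 + 54) + 12130 = 923 + 12130 = 13053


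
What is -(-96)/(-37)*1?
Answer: -96/37 ≈ -2.5946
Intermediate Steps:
-(-96)/(-37)*1 = -(-96)*(-1)/37*1 = -6*16/37*1 = -96/37*1 = -96/37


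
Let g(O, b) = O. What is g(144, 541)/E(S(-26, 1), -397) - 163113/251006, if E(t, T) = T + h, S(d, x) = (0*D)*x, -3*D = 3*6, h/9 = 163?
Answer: -69193023/134288210 ≈ -0.51526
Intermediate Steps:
h = 1467 (h = 9*163 = 1467)
D = -6 ≈ -6.0000
S(d, x) = 0 (S(d, x) = (0*(-6))*x = 0*x = 0)
E(t, T) = 1467 + T (E(t, T) = T + 1467 = 1467 + T)
g(144, 541)/E(S(-26, 1), -397) - 163113/251006 = 144/(1467 - 397) - 163113/251006 = 144/1070 - 163113*1/251006 = 144*(1/1070) - 163113/251006 = 72/535 - 163113/251006 = -69193023/134288210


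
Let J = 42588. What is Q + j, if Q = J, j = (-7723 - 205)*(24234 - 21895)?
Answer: -18501004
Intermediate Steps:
j = -18543592 (j = -7928*2339 = -18543592)
Q = 42588
Q + j = 42588 - 18543592 = -18501004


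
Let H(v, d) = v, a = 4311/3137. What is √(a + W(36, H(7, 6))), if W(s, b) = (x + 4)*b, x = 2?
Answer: √426835905/3137 ≈ 6.5859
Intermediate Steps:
a = 4311/3137 (a = 4311*(1/3137) = 4311/3137 ≈ 1.3742)
W(s, b) = 6*b (W(s, b) = (2 + 4)*b = 6*b)
√(a + W(36, H(7, 6))) = √(4311/3137 + 6*7) = √(4311/3137 + 42) = √(136065/3137) = √426835905/3137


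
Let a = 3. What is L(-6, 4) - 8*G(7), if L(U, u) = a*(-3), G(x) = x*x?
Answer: -401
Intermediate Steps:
G(x) = x²
L(U, u) = -9 (L(U, u) = 3*(-3) = -9)
L(-6, 4) - 8*G(7) = -9 - 8*7² = -9 - 8*49 = -9 - 392 = -401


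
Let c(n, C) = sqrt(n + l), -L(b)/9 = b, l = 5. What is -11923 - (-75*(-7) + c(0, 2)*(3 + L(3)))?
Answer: -12448 + 24*sqrt(5) ≈ -12394.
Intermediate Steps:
L(b) = -9*b
c(n, C) = sqrt(5 + n) (c(n, C) = sqrt(n + 5) = sqrt(5 + n))
-11923 - (-75*(-7) + c(0, 2)*(3 + L(3))) = -11923 - (-75*(-7) + sqrt(5 + 0)*(3 - 9*3)) = -11923 - (525 + sqrt(5)*(3 - 27)) = -11923 - (525 + sqrt(5)*(-24)) = -11923 - (525 - 24*sqrt(5)) = -11923 + (-525 + 24*sqrt(5)) = -12448 + 24*sqrt(5)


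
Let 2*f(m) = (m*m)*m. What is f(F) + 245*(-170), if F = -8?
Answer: -41906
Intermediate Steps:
f(m) = m³/2 (f(m) = ((m*m)*m)/2 = (m²*m)/2 = m³/2)
f(F) + 245*(-170) = (½)*(-8)³ + 245*(-170) = (½)*(-512) - 41650 = -256 - 41650 = -41906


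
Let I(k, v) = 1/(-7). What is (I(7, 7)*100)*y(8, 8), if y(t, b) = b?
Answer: -800/7 ≈ -114.29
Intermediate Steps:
I(k, v) = -⅐
(I(7, 7)*100)*y(8, 8) = -⅐*100*8 = -100/7*8 = -800/7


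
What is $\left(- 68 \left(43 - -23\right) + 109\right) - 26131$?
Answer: $-30510$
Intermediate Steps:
$\left(- 68 \left(43 - -23\right) + 109\right) - 26131 = \left(- 68 \left(43 + 23\right) + 109\right) - 26131 = \left(\left(-68\right) 66 + 109\right) - 26131 = \left(-4488 + 109\right) - 26131 = -4379 - 26131 = -30510$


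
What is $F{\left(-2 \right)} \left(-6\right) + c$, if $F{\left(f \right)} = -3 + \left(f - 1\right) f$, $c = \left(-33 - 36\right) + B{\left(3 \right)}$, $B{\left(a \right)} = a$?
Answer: $-84$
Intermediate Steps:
$c = -66$ ($c = \left(-33 - 36\right) + 3 = -69 + 3 = -66$)
$F{\left(f \right)} = -3 + f \left(-1 + f\right)$ ($F{\left(f \right)} = -3 + \left(-1 + f\right) f = -3 + f \left(-1 + f\right)$)
$F{\left(-2 \right)} \left(-6\right) + c = \left(-3 + \left(-2\right)^{2} - -2\right) \left(-6\right) - 66 = \left(-3 + 4 + 2\right) \left(-6\right) - 66 = 3 \left(-6\right) - 66 = -18 - 66 = -84$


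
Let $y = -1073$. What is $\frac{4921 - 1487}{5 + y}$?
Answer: $- \frac{1717}{534} \approx -3.2154$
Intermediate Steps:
$\frac{4921 - 1487}{5 + y} = \frac{4921 - 1487}{5 - 1073} = \frac{3434}{-1068} = 3434 \left(- \frac{1}{1068}\right) = - \frac{1717}{534}$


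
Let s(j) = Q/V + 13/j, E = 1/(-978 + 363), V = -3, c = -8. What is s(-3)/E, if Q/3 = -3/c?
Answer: 23165/8 ≈ 2895.6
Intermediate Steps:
Q = 9/8 (Q = 3*(-3/(-8)) = 3*(-3*(-⅛)) = 3*(3/8) = 9/8 ≈ 1.1250)
E = -1/615 (E = 1/(-615) = -1/615 ≈ -0.0016260)
s(j) = -3/8 + 13/j (s(j) = (9/8)/(-3) + 13/j = (9/8)*(-⅓) + 13/j = -3/8 + 13/j)
s(-3)/E = (-3/8 + 13/(-3))/(-1/615) = (-3/8 + 13*(-⅓))*(-615) = (-3/8 - 13/3)*(-615) = -113/24*(-615) = 23165/8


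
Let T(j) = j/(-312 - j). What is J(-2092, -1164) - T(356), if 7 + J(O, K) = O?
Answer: -350444/167 ≈ -2098.5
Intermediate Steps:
J(O, K) = -7 + O
J(-2092, -1164) - T(356) = (-7 - 2092) - (-1)*356/(312 + 356) = -2099 - (-1)*356/668 = -2099 - 1*(-89/167) = -2099 + 89/167 = -350444/167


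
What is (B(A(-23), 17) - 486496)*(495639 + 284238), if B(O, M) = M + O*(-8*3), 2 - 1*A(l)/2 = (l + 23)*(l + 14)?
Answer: -379468651275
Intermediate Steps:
A(l) = 4 - 2*(14 + l)*(23 + l) (A(l) = 4 - 2*(l + 23)*(l + 14) = 4 - 2*(23 + l)*(14 + l) = 4 - 2*(14 + l)*(23 + l))
B(O, M) = M - 24*O (B(O, M) = M + O*(-24) = M - 24*O)
(B(A(-23), 17) - 486496)*(495639 + 284238) = ((17 - 24*(-640 - 74*(-23) - 2*(-23)²)) - 486496)*(495639 + 284238) = ((17 - 24*(-640 + 1702 - 2*529)) - 486496)*779877 = ((17 - 24*(-640 + 1702 - 1058)) - 486496)*779877 = ((17 - 24*4) - 486496)*779877 = ((17 - 96) - 486496)*779877 = (-79 - 486496)*779877 = -486575*779877 = -379468651275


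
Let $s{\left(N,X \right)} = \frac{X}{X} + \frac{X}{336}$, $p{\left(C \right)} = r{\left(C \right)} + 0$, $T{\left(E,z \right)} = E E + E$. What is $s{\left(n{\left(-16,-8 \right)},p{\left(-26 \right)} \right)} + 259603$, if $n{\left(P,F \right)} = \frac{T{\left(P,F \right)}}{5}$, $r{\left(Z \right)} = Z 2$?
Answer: $\frac{21806723}{84} \approx 2.596 \cdot 10^{5}$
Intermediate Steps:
$T{\left(E,z \right)} = E + E^{2}$ ($T{\left(E,z \right)} = E^{2} + E = E + E^{2}$)
$r{\left(Z \right)} = 2 Z$
$n{\left(P,F \right)} = \frac{P \left(1 + P\right)}{5}$
$p{\left(C \right)} = 2 C$ ($p{\left(C \right)} = 2 C + 0 = 2 C$)
$s{\left(N,X \right)} = 1 + \frac{X}{336}$ ($s{\left(N,X \right)} = 1 + X \frac{1}{336} = 1 + \frac{X}{336}$)
$s{\left(n{\left(-16,-8 \right)},p{\left(-26 \right)} \right)} + 259603 = \left(1 + \frac{2 \left(-26\right)}{336}\right) + 259603 = \left(1 + \frac{1}{336} \left(-52\right)\right) + 259603 = \left(1 - \frac{13}{84}\right) + 259603 = \frac{71}{84} + 259603 = \frac{21806723}{84}$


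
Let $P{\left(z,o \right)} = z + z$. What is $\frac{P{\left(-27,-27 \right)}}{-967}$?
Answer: $\frac{54}{967} \approx 0.055843$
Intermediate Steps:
$P{\left(z,o \right)} = 2 z$
$\frac{P{\left(-27,-27 \right)}}{-967} = \frac{2 \left(-27\right)}{-967} = \left(-54\right) \left(- \frac{1}{967}\right) = \frac{54}{967}$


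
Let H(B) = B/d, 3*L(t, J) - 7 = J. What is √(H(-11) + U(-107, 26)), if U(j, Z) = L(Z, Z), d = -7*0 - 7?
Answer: 2*√154/7 ≈ 3.5456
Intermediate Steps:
L(t, J) = 7/3 + J/3
d = -7 (d = 0 - 7 = -7)
U(j, Z) = 7/3 + Z/3
H(B) = -B/7 (H(B) = B/(-7) = B*(-⅐) = -B/7)
√(H(-11) + U(-107, 26)) = √(-⅐*(-11) + (7/3 + (⅓)*26)) = √(11/7 + (7/3 + 26/3)) = √(11/7 + 11) = √(88/7) = 2*√154/7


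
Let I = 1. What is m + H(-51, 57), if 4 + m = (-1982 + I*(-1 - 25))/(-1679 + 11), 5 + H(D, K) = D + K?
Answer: -749/417 ≈ -1.7962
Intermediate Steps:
H(D, K) = -5 + D + K (H(D, K) = -5 + (D + K) = -5 + D + K)
m = -1166/417 (m = -4 + (-1982 + 1*(-1 - 25))/(-1679 + 11) = -4 + (-1982 + 1*(-26))/(-1668) = -4 + (-1982 - 26)*(-1/1668) = -4 - 2008*(-1/1668) = -4 + 502/417 = -1166/417 ≈ -2.7962)
m + H(-51, 57) = -1166/417 + (-5 - 51 + 57) = -1166/417 + 1 = -749/417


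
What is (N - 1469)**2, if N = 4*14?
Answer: 1996569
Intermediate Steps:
N = 56
(N - 1469)**2 = (56 - 1469)**2 = (-1413)**2 = 1996569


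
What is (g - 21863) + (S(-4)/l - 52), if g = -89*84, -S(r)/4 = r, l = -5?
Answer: -146971/5 ≈ -29394.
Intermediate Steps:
S(r) = -4*r
g = -7476
(g - 21863) + (S(-4)/l - 52) = (-7476 - 21863) + (-4*(-4)/(-5) - 52) = -29339 + (16*(-⅕) - 52) = -29339 + (-16/5 - 52) = -29339 - 276/5 = -146971/5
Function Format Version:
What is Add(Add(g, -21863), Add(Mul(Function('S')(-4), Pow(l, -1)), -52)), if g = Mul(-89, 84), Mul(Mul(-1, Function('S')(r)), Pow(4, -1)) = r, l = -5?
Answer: Rational(-146971, 5) ≈ -29394.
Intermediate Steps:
Function('S')(r) = Mul(-4, r)
g = -7476
Add(Add(g, -21863), Add(Mul(Function('S')(-4), Pow(l, -1)), -52)) = Add(Add(-7476, -21863), Add(Mul(Mul(-4, -4), Pow(-5, -1)), -52)) = Add(-29339, Add(Mul(16, Rational(-1, 5)), -52)) = Add(-29339, Add(Rational(-16, 5), -52)) = Add(-29339, Rational(-276, 5)) = Rational(-146971, 5)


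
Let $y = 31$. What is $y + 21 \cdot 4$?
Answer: $115$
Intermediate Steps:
$y + 21 \cdot 4 = 31 + 21 \cdot 4 = 31 + 84 = 115$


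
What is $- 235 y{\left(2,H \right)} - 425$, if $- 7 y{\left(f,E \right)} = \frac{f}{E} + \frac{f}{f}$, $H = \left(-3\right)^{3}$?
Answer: $- \frac{74450}{189} \approx -393.92$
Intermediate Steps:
$H = -27$
$y{\left(f,E \right)} = - \frac{1}{7} - \frac{f}{7 E}$ ($y{\left(f,E \right)} = - \frac{\frac{f}{E} + \frac{f}{f}}{7} = - \frac{\frac{f}{E} + 1}{7} = - \frac{1 + \frac{f}{E}}{7} = - \frac{1}{7} - \frac{f}{7 E}$)
$- 235 y{\left(2,H \right)} - 425 = - 235 \frac{\left(-1\right) \left(-27\right) - 2}{7 \left(-27\right)} - 425 = - 235 \cdot \frac{1}{7} \left(- \frac{1}{27}\right) \left(27 - 2\right) - 425 = - 235 \cdot \frac{1}{7} \left(- \frac{1}{27}\right) 25 - 425 = \left(-235\right) \left(- \frac{25}{189}\right) - 425 = \frac{5875}{189} - 425 = - \frac{74450}{189}$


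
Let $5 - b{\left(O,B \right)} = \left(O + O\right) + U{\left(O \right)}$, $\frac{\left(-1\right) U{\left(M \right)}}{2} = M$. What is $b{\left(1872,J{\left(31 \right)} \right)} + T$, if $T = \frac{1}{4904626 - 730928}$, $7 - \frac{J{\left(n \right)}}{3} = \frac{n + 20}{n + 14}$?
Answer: $\frac{20868491}{4173698} \approx 5.0$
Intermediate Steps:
$J{\left(n \right)} = 21 - \frac{3 \left(20 + n\right)}{14 + n}$ ($J{\left(n \right)} = 21 - 3 \frac{n + 20}{n + 14} = 21 - 3 \frac{20 + n}{14 + n} = 21 - \frac{3 \left(20 + n\right)}{14 + n}$)
$U{\left(M \right)} = - 2 M$
$b{\left(O,B \right)} = 5$ ($b{\left(O,B \right)} = 5 - \left(\left(O + O\right) - 2 O\right) = 5 - \left(2 O - 2 O\right) = 5 - 0 = 5 + 0 = 5$)
$T = \frac{1}{4173698} \approx 2.396 \cdot 10^{-7}$
$b{\left(1872,J{\left(31 \right)} \right)} + T = 5 + \frac{1}{4173698} = \frac{20868491}{4173698}$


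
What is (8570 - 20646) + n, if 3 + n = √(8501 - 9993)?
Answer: -12079 + 2*I*√373 ≈ -12079.0 + 38.626*I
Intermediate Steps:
n = -3 + 2*I*√373 (n = -3 + √(8501 - 9993) = -3 + √(-1492) = -3 + 2*I*√373 ≈ -3.0 + 38.626*I)
(8570 - 20646) + n = (8570 - 20646) + (-3 + 2*I*√373) = -12076 + (-3 + 2*I*√373) = -12079 + 2*I*√373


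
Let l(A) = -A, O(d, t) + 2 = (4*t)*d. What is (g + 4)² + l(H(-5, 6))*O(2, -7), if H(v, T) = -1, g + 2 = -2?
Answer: -58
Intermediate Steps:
g = -4 (g = -2 - 2 = -4)
O(d, t) = -2 + 4*d*t (O(d, t) = -2 + (4*t)*d = -2 + 4*d*t)
(g + 4)² + l(H(-5, 6))*O(2, -7) = (-4 + 4)² + (-1*(-1))*(-2 + 4*2*(-7)) = 0² + 1*(-2 - 56) = 0 + 1*(-58) = 0 - 58 = -58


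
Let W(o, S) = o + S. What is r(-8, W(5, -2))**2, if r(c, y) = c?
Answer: 64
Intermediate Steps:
W(o, S) = S + o
r(-8, W(5, -2))**2 = (-8)**2 = 64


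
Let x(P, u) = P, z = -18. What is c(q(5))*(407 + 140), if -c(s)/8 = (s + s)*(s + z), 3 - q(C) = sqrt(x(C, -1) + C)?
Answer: 306320 - 105024*sqrt(10) ≈ -25795.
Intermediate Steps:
q(C) = 3 - sqrt(2)*sqrt(C) (q(C) = 3 - sqrt(C + C) = 3 - sqrt(2*C) = 3 - sqrt(2)*sqrt(C))
c(s) = -16*s*(-18 + s) (c(s) = -8*(s + s)*(s - 18) = -8*2*s*(-18 + s) = -16*s*(-18 + s))
c(q(5))*(407 + 140) = (16*(3 - sqrt(2)*sqrt(5))*(18 - (3 - sqrt(2)*sqrt(5))))*(407 + 140) = (16*(3 - sqrt(10))*(18 - (3 - sqrt(10))))*547 = (16*(3 - sqrt(10))*(18 + (-3 + sqrt(10))))*547 = (16*(3 - sqrt(10))*(15 + sqrt(10)))*547 = 8752*(3 - sqrt(10))*(15 + sqrt(10))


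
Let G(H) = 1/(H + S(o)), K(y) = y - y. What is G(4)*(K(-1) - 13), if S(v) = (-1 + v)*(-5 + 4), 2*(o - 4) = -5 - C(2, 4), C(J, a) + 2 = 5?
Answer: -13/5 ≈ -2.6000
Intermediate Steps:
C(J, a) = 3 (C(J, a) = -2 + 5 = 3)
K(y) = 0
o = 0 (o = 4 + (-5 - 1*3)/2 = 4 + (-5 - 3)/2 = 4 + (1/2)*(-8) = 4 - 4 = 0)
S(v) = 1 - v (S(v) = (-1 + v)*(-1) = 1 - v)
G(H) = 1/(1 + H) (G(H) = 1/(H + (1 - 1*0)) = 1/(H + (1 + 0)) = 1/(H + 1) = 1/(1 + H))
G(4)*(K(-1) - 13) = (0 - 13)/(1 + 4) = -13/5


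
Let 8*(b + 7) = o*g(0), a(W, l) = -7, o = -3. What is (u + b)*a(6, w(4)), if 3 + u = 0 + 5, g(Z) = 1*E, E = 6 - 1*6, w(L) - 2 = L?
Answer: 35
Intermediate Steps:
w(L) = 2 + L
E = 0 (E = 6 - 6 = 0)
g(Z) = 0 (g(Z) = 1*0 = 0)
u = 2 (u = -3 + (0 + 5) = -3 + 5 = 2)
b = -7 (b = -7 + (-3*0)/8 = -7 + (⅛)*0 = -7 + 0 = -7)
(u + b)*a(6, w(4)) = (2 - 7)*(-7) = -5*(-7) = 35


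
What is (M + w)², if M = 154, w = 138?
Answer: 85264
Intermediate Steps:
(M + w)² = (154 + 138)² = 292² = 85264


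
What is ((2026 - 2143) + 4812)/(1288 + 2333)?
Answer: 1565/1207 ≈ 1.2966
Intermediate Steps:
((2026 - 2143) + 4812)/(1288 + 2333) = (-117 + 4812)/3621 = 4695*(1/3621) = 1565/1207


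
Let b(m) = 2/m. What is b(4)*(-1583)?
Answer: -1583/2 ≈ -791.50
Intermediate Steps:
b(4)*(-1583) = (2/4)*(-1583) = (2*(¼))*(-1583) = (½)*(-1583) = -1583/2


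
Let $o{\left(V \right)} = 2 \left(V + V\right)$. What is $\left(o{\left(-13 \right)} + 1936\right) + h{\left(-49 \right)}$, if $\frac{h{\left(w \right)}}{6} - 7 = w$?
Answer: $1632$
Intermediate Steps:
$h{\left(w \right)} = 42 + 6 w$
$o{\left(V \right)} = 4 V$ ($o{\left(V \right)} = 2 \cdot 2 V = 4 V$)
$\left(o{\left(-13 \right)} + 1936\right) + h{\left(-49 \right)} = \left(4 \left(-13\right) + 1936\right) + \left(42 + 6 \left(-49\right)\right) = \left(-52 + 1936\right) + \left(42 - 294\right) = 1884 - 252 = 1632$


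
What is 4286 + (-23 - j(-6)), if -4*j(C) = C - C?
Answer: 4263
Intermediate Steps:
j(C) = 0 (j(C) = -(C - C)/4 = -¼*0 = 0)
4286 + (-23 - j(-6)) = 4286 + (-23 - 1*0) = 4286 + (-23 + 0) = 4286 - 23 = 4263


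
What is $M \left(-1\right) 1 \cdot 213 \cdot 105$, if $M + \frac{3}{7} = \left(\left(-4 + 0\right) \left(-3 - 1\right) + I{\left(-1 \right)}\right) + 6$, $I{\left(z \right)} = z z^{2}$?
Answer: $-460080$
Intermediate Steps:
$I{\left(z \right)} = z^{3}$
$M = \frac{144}{7}$ ($M = - \frac{3}{7} + \left(\left(\left(-4 + 0\right) \left(-3 - 1\right) + \left(-1\right)^{3}\right) + 6\right) = - \frac{3}{7} + \left(\left(\left(-4\right) \left(-4\right) - 1\right) + 6\right) = - \frac{3}{7} + \left(\left(16 - 1\right) + 6\right) = - \frac{3}{7} + \left(15 + 6\right) = - \frac{3}{7} + 21 = \frac{144}{7} \approx 20.571$)
$M \left(-1\right) 1 \cdot 213 \cdot 105 = \frac{144}{7} \left(-1\right) 1 \cdot 213 \cdot 105 = \left(- \frac{144}{7}\right) 1 \cdot 213 \cdot 105 = \left(- \frac{144}{7}\right) 213 \cdot 105 = \left(- \frac{30672}{7}\right) 105 = -460080$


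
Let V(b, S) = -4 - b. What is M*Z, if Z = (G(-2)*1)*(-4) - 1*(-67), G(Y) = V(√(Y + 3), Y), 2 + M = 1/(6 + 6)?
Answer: -667/4 ≈ -166.75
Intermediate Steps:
M = -23/12 (M = -2 + 1/(6 + 6) = -2 + 1/12 = -23/12 ≈ -1.9167)
G(Y) = -4 - √(3 + Y) (G(Y) = -4 - √(Y + 3) = -4 - √(3 + Y))
Z = 87 (Z = ((-4 - √(3 - 2))*1)*(-4) - 1*(-67) = ((-4 - √1)*1)*(-4) + 67 = ((-4 - 1*1)*1)*(-4) + 67 = ((-4 - 1)*1)*(-4) + 67 = -5*1*(-4) + 67 = -5*(-4) + 67 = 20 + 67 = 87)
M*Z = -23/12*87 = -667/4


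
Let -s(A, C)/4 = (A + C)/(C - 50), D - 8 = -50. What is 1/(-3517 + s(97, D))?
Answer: -23/80836 ≈ -0.00028453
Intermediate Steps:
D = -42 (D = 8 - 50 = -42)
s(A, C) = -4*(A + C)/(-50 + C) (s(A, C) = -4*(A + C)/(C - 50) = -4*(A + C)/(-50 + C))
1/(-3517 + s(97, D)) = 1/(-3517 + 4*(-1*97 - 1*(-42))/(-50 - 42)) = 1/(-3517 + 4*(-97 + 42)/(-92)) = 1/(-3517 + 4*(-1/92)*(-55)) = 1/(-3517 + 55/23) = 1/(-80836/23) = -23/80836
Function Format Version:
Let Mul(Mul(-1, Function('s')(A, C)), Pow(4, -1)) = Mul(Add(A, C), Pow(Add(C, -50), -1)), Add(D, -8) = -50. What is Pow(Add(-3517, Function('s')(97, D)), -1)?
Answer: Rational(-23, 80836) ≈ -0.00028453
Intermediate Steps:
D = -42 (D = Add(8, -50) = -42)
Function('s')(A, C) = Mul(-4, Pow(Add(-50, C), -1), Add(A, C)) (Function('s')(A, C) = Mul(-4, Mul(Add(A, C), Pow(Add(C, -50), -1))) = Mul(-4, Mul(Add(A, C), Pow(Add(-50, C), -1))) = Mul(-4, Mul(Pow(Add(-50, C), -1), Add(A, C))) = Mul(-4, Pow(Add(-50, C), -1), Add(A, C)))
Pow(Add(-3517, Function('s')(97, D)), -1) = Pow(Add(-3517, Mul(4, Pow(Add(-50, -42), -1), Add(Mul(-1, 97), Mul(-1, -42)))), -1) = Pow(Add(-3517, Mul(4, Pow(-92, -1), Add(-97, 42))), -1) = Pow(Add(-3517, Mul(4, Rational(-1, 92), -55)), -1) = Pow(Add(-3517, Rational(55, 23)), -1) = Pow(Rational(-80836, 23), -1) = Rational(-23, 80836)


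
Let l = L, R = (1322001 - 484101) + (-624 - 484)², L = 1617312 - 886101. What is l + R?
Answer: 2796775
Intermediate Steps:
L = 731211
R = 2065564 (R = 837900 + (-1108)² = 837900 + 1227664 = 2065564)
l = 731211
l + R = 731211 + 2065564 = 2796775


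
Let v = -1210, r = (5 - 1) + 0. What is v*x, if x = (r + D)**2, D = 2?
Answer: -43560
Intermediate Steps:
r = 4 (r = 4 + 0 = 4)
x = 36 (x = (4 + 2)**2 = 6**2 = 36)
v*x = -1210*36 = -43560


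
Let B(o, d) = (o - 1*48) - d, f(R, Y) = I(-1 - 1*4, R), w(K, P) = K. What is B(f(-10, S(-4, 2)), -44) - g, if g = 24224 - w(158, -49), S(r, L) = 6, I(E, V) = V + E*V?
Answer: -24030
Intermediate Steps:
f(R, Y) = -4*R (f(R, Y) = R*(1 + (-1 - 1*4)) = R*(1 + (-1 - 4)) = R*(1 - 5) = R*(-4) = -4*R)
B(o, d) = -48 + o - d (B(o, d) = (o - 48) - d = (-48 + o) - d = -48 + o - d)
g = 24066 (g = 24224 - 1*158 = 24224 - 158 = 24066)
B(f(-10, S(-4, 2)), -44) - g = (-48 - 4*(-10) - 1*(-44)) - 1*24066 = (-48 + 40 + 44) - 24066 = 36 - 24066 = -24030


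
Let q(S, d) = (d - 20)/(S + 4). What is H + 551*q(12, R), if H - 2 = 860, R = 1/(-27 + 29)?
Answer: 6095/32 ≈ 190.47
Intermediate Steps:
R = 1/2 ≈ 0.50000
H = 862 (H = 2 + 860 = 862)
q(S, d) = (-20 + d)/(4 + S)
H + 551*q(12, R) = 862 + 551*((-20 + 1/2)/(4 + 12)) = 862 + 551*(-39/2/16) = 862 + 551*((1/16)*(-39/2)) = 862 + 551*(-39/32) = 862 - 21489/32 = 6095/32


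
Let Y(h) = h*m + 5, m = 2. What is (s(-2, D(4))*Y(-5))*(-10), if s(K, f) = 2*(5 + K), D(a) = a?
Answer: 300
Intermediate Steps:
s(K, f) = 10 + 2*K
Y(h) = 5 + 2*h (Y(h) = h*2 + 5 = 2*h + 5 = 5 + 2*h)
(s(-2, D(4))*Y(-5))*(-10) = ((10 + 2*(-2))*(5 + 2*(-5)))*(-10) = ((10 - 4)*(5 - 10))*(-10) = (6*(-5))*(-10) = -30*(-10) = 300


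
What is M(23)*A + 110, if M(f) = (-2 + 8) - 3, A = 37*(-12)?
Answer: -1222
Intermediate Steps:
A = -444
M(f) = 3 (M(f) = 6 - 3 = 3)
M(23)*A + 110 = 3*(-444) + 110 = -1332 + 110 = -1222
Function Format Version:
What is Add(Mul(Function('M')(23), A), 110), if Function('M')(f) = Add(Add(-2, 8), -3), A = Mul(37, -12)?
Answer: -1222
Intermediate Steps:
A = -444
Function('M')(f) = 3 (Function('M')(f) = Add(6, -3) = 3)
Add(Mul(Function('M')(23), A), 110) = Add(Mul(3, -444), 110) = Add(-1332, 110) = -1222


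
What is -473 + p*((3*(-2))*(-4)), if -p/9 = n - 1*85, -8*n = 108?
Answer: 20803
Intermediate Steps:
n = -27/2 (n = -1/8*108 = -27/2 ≈ -13.500)
p = 1773/2 (p = -9*(-27/2 - 1*85) = -9*(-27/2 - 85) = -9*(-197/2) = 1773/2 ≈ 886.50)
-473 + p*((3*(-2))*(-4)) = -473 + 1773*((3*(-2))*(-4))/2 = -473 + 1773*(-6*(-4))/2 = -473 + (1773/2)*24 = -473 + 21276 = 20803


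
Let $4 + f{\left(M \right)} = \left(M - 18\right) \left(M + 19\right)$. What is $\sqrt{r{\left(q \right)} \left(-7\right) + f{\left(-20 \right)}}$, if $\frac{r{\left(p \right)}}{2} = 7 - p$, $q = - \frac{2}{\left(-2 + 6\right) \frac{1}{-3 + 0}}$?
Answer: $i \sqrt{43} \approx 6.5574 i$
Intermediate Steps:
$f{\left(M \right)} = -4 + \left(-18 + M\right) \left(19 + M\right)$ ($f{\left(M \right)} = -4 + \left(M - 18\right) \left(M + 19\right) = -4 + \left(-18 + M\right) \left(19 + M\right)$)
$q = \frac{3}{2}$ ($q = - \frac{2}{4 \frac{1}{-3}} = - \frac{2}{4 \left(- \frac{1}{3}\right)} = - \frac{2}{- \frac{4}{3}} = \left(-2\right) \left(- \frac{3}{4}\right) = \frac{3}{2} \approx 1.5$)
$r{\left(p \right)} = 14 - 2 p$ ($r{\left(p \right)} = 2 \left(7 - p\right) = 14 - 2 p$)
$\sqrt{r{\left(q \right)} \left(-7\right) + f{\left(-20 \right)}} = \sqrt{\left(14 - 3\right) \left(-7\right) - \left(366 - 400\right)} = \sqrt{\left(14 - 3\right) \left(-7\right) - -34} = \sqrt{11 \left(-7\right) + 34} = \sqrt{-77 + 34} = \sqrt{-43} = i \sqrt{43}$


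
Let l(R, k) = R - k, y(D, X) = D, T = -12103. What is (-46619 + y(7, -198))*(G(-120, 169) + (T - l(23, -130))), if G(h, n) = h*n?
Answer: 1516568032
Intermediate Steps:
(-46619 + y(7, -198))*(G(-120, 169) + (T - l(23, -130))) = (-46619 + 7)*(-120*169 + (-12103 - (23 - 1*(-130)))) = -46612*(-20280 + (-12103 - (23 + 130))) = -46612*(-20280 + (-12103 - 1*153)) = -46612*(-20280 + (-12103 - 153)) = -46612*(-20280 - 12256) = -46612*(-32536) = 1516568032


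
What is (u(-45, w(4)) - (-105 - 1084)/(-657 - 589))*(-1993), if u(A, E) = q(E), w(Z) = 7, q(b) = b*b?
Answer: -119310945/1246 ≈ -95755.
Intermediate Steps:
q(b) = b**2
u(A, E) = E**2
(u(-45, w(4)) - (-105 - 1084)/(-657 - 589))*(-1993) = (7**2 - (-105 - 1084)/(-657 - 589))*(-1993) = (49 - (-1189)/(-1246))*(-1993) = (49 - (-1189)*(-1)/1246)*(-1993) = (49 - 1*1189/1246)*(-1993) = (49 - 1189/1246)*(-1993) = (59865/1246)*(-1993) = -119310945/1246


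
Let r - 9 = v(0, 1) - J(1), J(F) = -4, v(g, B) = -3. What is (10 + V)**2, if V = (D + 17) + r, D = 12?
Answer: 2401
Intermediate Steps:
r = 10 (r = 9 + (-3 - 1*(-4)) = 9 + (-3 + 4) = 9 + 1 = 10)
V = 39 (V = (12 + 17) + 10 = 29 + 10 = 39)
(10 + V)**2 = (10 + 39)**2 = 49**2 = 2401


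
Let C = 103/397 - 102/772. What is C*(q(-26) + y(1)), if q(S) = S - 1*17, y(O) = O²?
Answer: -409731/76621 ≈ -5.3475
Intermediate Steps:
C = 19511/153242 (C = 103*(1/397) - 102*1/772 = 103/397 - 51/386 = 19511/153242 ≈ 0.12732)
q(S) = -17 + S (q(S) = S - 17 = -17 + S)
C*(q(-26) + y(1)) = 19511*((-17 - 26) + 1²)/153242 = 19511*(-43 + 1)/153242 = (19511/153242)*(-42) = -409731/76621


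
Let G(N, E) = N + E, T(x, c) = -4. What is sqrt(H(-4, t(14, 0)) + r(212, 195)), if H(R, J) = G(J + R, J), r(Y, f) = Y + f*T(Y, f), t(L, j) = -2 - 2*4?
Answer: 4*I*sqrt(37) ≈ 24.331*I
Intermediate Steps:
t(L, j) = -10 (t(L, j) = -2 - 8 = -10)
r(Y, f) = Y - 4*f (r(Y, f) = Y + f*(-4) = Y - 4*f)
G(N, E) = E + N
H(R, J) = R + 2*J (H(R, J) = J + (J + R) = R + 2*J)
sqrt(H(-4, t(14, 0)) + r(212, 195)) = sqrt((-4 + 2*(-10)) + (212 - 4*195)) = sqrt((-4 - 20) + (212 - 780)) = sqrt(-24 - 568) = sqrt(-592) = 4*I*sqrt(37)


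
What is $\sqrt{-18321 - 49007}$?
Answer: $16 i \sqrt{263} \approx 259.48 i$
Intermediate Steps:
$\sqrt{-18321 - 49007} = \sqrt{-67328} = 16 i \sqrt{263}$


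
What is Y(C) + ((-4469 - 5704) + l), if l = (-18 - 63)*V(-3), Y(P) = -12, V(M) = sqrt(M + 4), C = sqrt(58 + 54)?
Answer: -10266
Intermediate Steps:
C = 4*sqrt(7) (C = sqrt(112) = 4*sqrt(7) ≈ 10.583)
V(M) = sqrt(4 + M)
l = -81 (l = (-18 - 63)*sqrt(4 - 3) = -81*sqrt(1) = -81*1 = -81)
Y(C) + ((-4469 - 5704) + l) = -12 + ((-4469 - 5704) - 81) = -12 + (-10173 - 81) = -12 - 10254 = -10266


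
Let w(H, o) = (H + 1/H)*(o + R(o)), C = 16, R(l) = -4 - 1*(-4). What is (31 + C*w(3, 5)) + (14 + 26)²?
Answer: 5693/3 ≈ 1897.7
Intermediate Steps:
R(l) = 0 (R(l) = -4 + 4 = 0)
w(H, o) = o*(H + 1/H) (w(H, o) = (H + 1/H)*(o + 0) = (H + 1/H)*o = o*(H + 1/H))
(31 + C*w(3, 5)) + (14 + 26)² = (31 + 16*(3*5 + 5/3)) + (14 + 26)² = (31 + 16*(15 + 5*(⅓))) + 40² = (31 + 16*(15 + 5/3)) + 1600 = (31 + 16*(50/3)) + 1600 = (31 + 800/3) + 1600 = 893/3 + 1600 = 5693/3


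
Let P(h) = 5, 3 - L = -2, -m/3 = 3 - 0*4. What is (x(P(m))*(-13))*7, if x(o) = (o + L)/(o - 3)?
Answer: -455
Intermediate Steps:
m = -9 (m = -3*(3 - 0*4) = -3*(3 - 1*0) = -3*(3 + 0) = -3*3 = -9)
L = 5 (L = 3 - 1*(-2) = 3 + 2 = 5)
x(o) = (5 + o)/(-3 + o) (x(o) = (o + 5)/(o - 3) = (5 + o)/(-3 + o))
(x(P(m))*(-13))*7 = (((5 + 5)/(-3 + 5))*(-13))*7 = ((10/2)*(-13))*7 = (((1/2)*10)*(-13))*7 = (5*(-13))*7 = -65*7 = -455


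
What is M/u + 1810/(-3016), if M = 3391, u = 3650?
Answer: 905189/2752100 ≈ 0.32891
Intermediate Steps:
M/u + 1810/(-3016) = 3391/3650 + 1810/(-3016) = 3391*(1/3650) + 1810*(-1/3016) = 3391/3650 - 905/1508 = 905189/2752100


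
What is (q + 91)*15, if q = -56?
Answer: 525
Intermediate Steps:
(q + 91)*15 = (-56 + 91)*15 = 35*15 = 525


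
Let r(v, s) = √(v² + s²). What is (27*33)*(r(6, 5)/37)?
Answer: 891*√61/37 ≈ 188.08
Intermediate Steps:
r(v, s) = √(s² + v²)
(27*33)*(r(6, 5)/37) = (27*33)*(√(5² + 6²)/37) = 891*(√(25 + 36)*(1/37)) = 891*(√61*(1/37)) = 891*(√61/37) = 891*√61/37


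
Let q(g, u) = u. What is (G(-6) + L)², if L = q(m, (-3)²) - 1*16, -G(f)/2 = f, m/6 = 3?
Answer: 25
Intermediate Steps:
m = 18 (m = 6*3 = 18)
G(f) = -2*f
L = -7 (L = (-3)² - 1*16 = 9 - 16 = -7)
(G(-6) + L)² = (-2*(-6) - 7)² = (12 - 7)² = 5² = 25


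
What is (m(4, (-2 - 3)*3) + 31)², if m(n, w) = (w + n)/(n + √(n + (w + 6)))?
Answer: 2*(-3982*I + 3503*√5)/(-11*I + 8*√5) ≈ 834.11 + 67.711*I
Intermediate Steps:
m(n, w) = (n + w)/(n + √(6 + n + w)) (m(n, w) = (n + w)/(n + √(n + (6 + w))) = (n + w)/(n + √(6 + n + w)))
(m(4, (-2 - 3)*3) + 31)² = ((4 + (-2 - 3)*3)/(4 + √(6 + 4 + (-2 - 3)*3)) + 31)² = ((4 - 5*3)/(4 + √(6 + 4 - 5*3)) + 31)² = ((4 - 15)/(4 + √(6 + 4 - 15)) + 31)² = (-11/(4 + √(-5)) + 31)² = (-11/(4 + I*√5) + 31)² = (31 - 11/(4 + I*√5))²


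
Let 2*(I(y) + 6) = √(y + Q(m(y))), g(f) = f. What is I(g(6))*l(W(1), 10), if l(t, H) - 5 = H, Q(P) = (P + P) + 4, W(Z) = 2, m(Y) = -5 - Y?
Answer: -90 + 15*I*√3 ≈ -90.0 + 25.981*I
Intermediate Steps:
Q(P) = 4 + 2*P (Q(P) = 2*P + 4 = 4 + 2*P)
l(t, H) = 5 + H
I(y) = -6 + √(-6 - y)/2 (I(y) = -6 + √(y + (4 + 2*(-5 - y)))/2 = -6 + √(y + (4 + (-10 - 2*y)))/2 = -6 + √(y + (-6 - 2*y))/2 = -6 + √(-6 - y)/2)
I(g(6))*l(W(1), 10) = (-6 + √(-6 - 1*6)/2)*(5 + 10) = (-6 + √(-6 - 6)/2)*15 = (-6 + √(-12)/2)*15 = (-6 + (2*I*√3)/2)*15 = (-6 + I*√3)*15 = -90 + 15*I*√3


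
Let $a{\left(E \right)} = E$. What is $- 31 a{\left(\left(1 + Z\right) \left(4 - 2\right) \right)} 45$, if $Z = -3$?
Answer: $5580$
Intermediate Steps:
$- 31 a{\left(\left(1 + Z\right) \left(4 - 2\right) \right)} 45 = - 31 \left(1 - 3\right) \left(4 - 2\right) 45 = - 31 \left(\left(-2\right) 2\right) 45 = \left(-31\right) \left(-4\right) 45 = 124 \cdot 45 = 5580$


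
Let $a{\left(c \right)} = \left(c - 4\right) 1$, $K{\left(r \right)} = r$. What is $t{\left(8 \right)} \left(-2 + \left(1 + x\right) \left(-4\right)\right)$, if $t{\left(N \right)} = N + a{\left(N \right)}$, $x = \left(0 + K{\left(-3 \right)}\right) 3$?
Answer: $360$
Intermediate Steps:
$a{\left(c \right)} = -4 + c$ ($a{\left(c \right)} = \left(-4 + c\right) 1 = -4 + c$)
$x = -9$ ($x = \left(0 - 3\right) 3 = \left(-3\right) 3 = -9$)
$t{\left(N \right)} = -4 + 2 N$ ($t{\left(N \right)} = N + \left(-4 + N\right) = -4 + 2 N$)
$t{\left(8 \right)} \left(-2 + \left(1 + x\right) \left(-4\right)\right) = \left(-4 + 2 \cdot 8\right) \left(-2 + \left(1 - 9\right) \left(-4\right)\right) = \left(-4 + 16\right) \left(-2 - -32\right) = 12 \left(-2 + 32\right) = 12 \cdot 30 = 360$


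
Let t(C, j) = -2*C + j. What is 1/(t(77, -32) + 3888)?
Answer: 1/3702 ≈ 0.00027012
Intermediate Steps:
t(C, j) = j - 2*C
1/(t(77, -32) + 3888) = 1/((-32 - 2*77) + 3888) = 1/((-32 - 154) + 3888) = 1/(-186 + 3888) = 1/3702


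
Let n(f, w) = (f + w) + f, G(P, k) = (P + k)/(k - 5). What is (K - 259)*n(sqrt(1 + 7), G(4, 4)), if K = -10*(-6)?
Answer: 1592 - 796*sqrt(2) ≈ 466.29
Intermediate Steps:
G(P, k) = (P + k)/(-5 + k)
n(f, w) = w + 2*f
K = 60
(K - 259)*n(sqrt(1 + 7), G(4, 4)) = (60 - 259)*((4 + 4)/(-5 + 4) + 2*sqrt(1 + 7)) = -199*(8/(-1) + 2*sqrt(8)) = -199*(-1*8 + 2*(2*sqrt(2))) = -199*(-8 + 4*sqrt(2)) = 1592 - 796*sqrt(2)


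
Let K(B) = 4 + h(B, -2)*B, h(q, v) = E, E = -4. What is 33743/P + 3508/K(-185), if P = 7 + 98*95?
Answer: 14447207/1732962 ≈ 8.3367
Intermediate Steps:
P = 9317 (P = 7 + 9310 = 9317)
h(q, v) = -4
K(B) = 4 - 4*B
33743/P + 3508/K(-185) = 33743/9317 + 3508/(4 - 4*(-185)) = 33743*(1/9317) + 3508/(4 + 740) = 33743/9317 + 3508/744 = 33743/9317 + 3508*(1/744) = 33743/9317 + 877/186 = 14447207/1732962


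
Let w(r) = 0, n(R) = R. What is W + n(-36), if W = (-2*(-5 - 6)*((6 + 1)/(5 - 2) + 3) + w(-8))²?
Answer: 123580/9 ≈ 13731.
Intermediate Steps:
W = 123904/9 (W = (-2*(-5 - 6)*((6 + 1)/(5 - 2) + 3) + 0)² = (-(-22)*(7/3 + 3) + 0)² = (-(-22)*16/3 + 0)² = (-2*(-176/3) + 0)² = (352/3 + 0)² = (352/3)² = 123904/9 ≈ 13767.)
W + n(-36) = 123904/9 - 36 = 123580/9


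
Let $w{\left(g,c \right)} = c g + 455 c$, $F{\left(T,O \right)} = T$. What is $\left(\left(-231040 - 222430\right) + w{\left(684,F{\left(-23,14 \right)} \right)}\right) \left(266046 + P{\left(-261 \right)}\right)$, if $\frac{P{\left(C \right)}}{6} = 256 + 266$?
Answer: $-129115803726$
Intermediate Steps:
$w{\left(g,c \right)} = 455 c + c g$
$P{\left(C \right)} = 3132$ ($P{\left(C \right)} = 6 \left(256 + 266\right) = 6 \cdot 522 = 3132$)
$\left(\left(-231040 - 222430\right) + w{\left(684,F{\left(-23,14 \right)} \right)}\right) \left(266046 + P{\left(-261 \right)}\right) = \left(\left(-231040 - 222430\right) - 23 \left(455 + 684\right)\right) \left(266046 + 3132\right) = \left(-453470 - 26197\right) 269178 = \left(-479667\right) 269178 = -129115803726$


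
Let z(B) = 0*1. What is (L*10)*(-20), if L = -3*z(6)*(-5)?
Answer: 0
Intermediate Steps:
z(B) = 0
L = 0 (L = -3*0*(-5) = 0*(-5) = 0)
(L*10)*(-20) = (0*10)*(-20) = 0*(-20) = 0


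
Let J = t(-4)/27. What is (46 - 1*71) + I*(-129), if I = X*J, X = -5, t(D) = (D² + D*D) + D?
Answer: 5795/9 ≈ 643.89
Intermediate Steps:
t(D) = D + 2*D² (t(D) = (D² + D²) + D = 2*D² + D = D + 2*D²)
J = 28/27 (J = -4*(1 + 2*(-4))/27 = -4*(1 - 8)*(1/27) = -4*(-7)*(1/27) = 28*(1/27) = 28/27 ≈ 1.0370)
I = -140/27 (I = -5*28/27 = -140/27 ≈ -5.1852)
(46 - 1*71) + I*(-129) = (46 - 1*71) - 140/27*(-129) = (46 - 71) + 6020/9 = -25 + 6020/9 = 5795/9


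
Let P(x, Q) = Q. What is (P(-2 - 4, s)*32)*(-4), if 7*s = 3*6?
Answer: -2304/7 ≈ -329.14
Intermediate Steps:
s = 18/7 (s = (3*6)/7 = (1/7)*18 = 18/7 ≈ 2.5714)
(P(-2 - 4, s)*32)*(-4) = ((18/7)*32)*(-4) = (576/7)*(-4) = -2304/7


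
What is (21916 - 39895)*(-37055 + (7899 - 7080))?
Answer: 651487044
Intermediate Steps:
(21916 - 39895)*(-37055 + (7899 - 7080)) = -17979*(-37055 + 819) = -17979*(-36236) = 651487044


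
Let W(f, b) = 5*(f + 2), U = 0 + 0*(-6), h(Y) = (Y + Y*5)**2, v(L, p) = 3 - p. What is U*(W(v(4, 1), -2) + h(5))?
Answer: 0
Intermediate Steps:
h(Y) = 36*Y**2 (h(Y) = (Y + 5*Y)**2 = (6*Y)**2 = 36*Y**2)
U = 0 (U = 0 + 0 = 0)
W(f, b) = 10 + 5*f (W(f, b) = 5*(2 + f) = 10 + 5*f)
U*(W(v(4, 1), -2) + h(5)) = 0*((10 + 5*(3 - 1*1)) + 36*5**2) = 0*((10 + 5*(3 - 1)) + 36*25) = 0*((10 + 5*2) + 900) = 0*((10 + 10) + 900) = 0*(20 + 900) = 0*920 = 0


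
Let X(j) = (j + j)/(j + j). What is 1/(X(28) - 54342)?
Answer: -1/54341 ≈ -1.8402e-5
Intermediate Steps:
X(j) = 1 (X(j) = (2*j)/((2*j)) = (2*j)*(1/(2*j)) = 1)
1/(X(28) - 54342) = 1/(1 - 54342) = 1/(-54341) = -1/54341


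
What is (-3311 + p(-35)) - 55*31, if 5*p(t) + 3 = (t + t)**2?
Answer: -20183/5 ≈ -4036.6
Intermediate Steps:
p(t) = -3/5 + 4*t**2/5 (p(t) = -3/5 + (t + t)**2/5 = -3/5 + (2*t)**2/5 = -3/5 + (4*t**2)/5 = -3/5 + 4*t**2/5)
(-3311 + p(-35)) - 55*31 = (-3311 + (-3/5 + (4/5)*(-35)**2)) - 55*31 = (-3311 + (-3/5 + (4/5)*1225)) - 1705 = (-3311 + (-3/5 + 980)) - 1705 = (-3311 + 4897/5) - 1705 = -11658/5 - 1705 = -20183/5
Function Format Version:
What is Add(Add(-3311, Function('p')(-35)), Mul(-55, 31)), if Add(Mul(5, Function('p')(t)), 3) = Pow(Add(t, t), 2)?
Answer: Rational(-20183, 5) ≈ -4036.6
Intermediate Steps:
Function('p')(t) = Add(Rational(-3, 5), Mul(Rational(4, 5), Pow(t, 2))) (Function('p')(t) = Add(Rational(-3, 5), Mul(Rational(1, 5), Pow(Add(t, t), 2))) = Add(Rational(-3, 5), Mul(Rational(1, 5), Pow(Mul(2, t), 2))) = Add(Rational(-3, 5), Mul(Rational(1, 5), Mul(4, Pow(t, 2)))) = Add(Rational(-3, 5), Mul(Rational(4, 5), Pow(t, 2))))
Add(Add(-3311, Function('p')(-35)), Mul(-55, 31)) = Add(Add(-3311, Add(Rational(-3, 5), Mul(Rational(4, 5), Pow(-35, 2)))), Mul(-55, 31)) = Add(Add(-3311, Add(Rational(-3, 5), Mul(Rational(4, 5), 1225))), -1705) = Add(Add(-3311, Add(Rational(-3, 5), 980)), -1705) = Add(Add(-3311, Rational(4897, 5)), -1705) = Add(Rational(-11658, 5), -1705) = Rational(-20183, 5)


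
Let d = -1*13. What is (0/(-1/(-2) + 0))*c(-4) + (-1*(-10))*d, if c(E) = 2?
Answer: -130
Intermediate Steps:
d = -13
(0/(-1/(-2) + 0))*c(-4) + (-1*(-10))*d = (0/(-1/(-2) + 0))*2 - 1*(-10)*(-13) = (0/(-1*(-½) + 0))*2 + 10*(-13) = (0/(½ + 0))*2 - 130 = (0/(½))*2 - 130 = (2*0)*2 - 130 = 0*2 - 130 = 0 - 130 = -130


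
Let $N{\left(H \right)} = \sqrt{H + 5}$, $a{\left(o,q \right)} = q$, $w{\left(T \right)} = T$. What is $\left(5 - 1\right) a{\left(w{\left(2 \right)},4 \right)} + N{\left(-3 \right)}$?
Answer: $16 + \sqrt{2} \approx 17.414$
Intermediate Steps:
$N{\left(H \right)} = \sqrt{5 + H}$
$\left(5 - 1\right) a{\left(w{\left(2 \right)},4 \right)} + N{\left(-3 \right)} = \left(5 - 1\right) 4 + \sqrt{5 - 3} = \left(5 - 1\right) 4 + \sqrt{2} = 4 \cdot 4 + \sqrt{2} = 16 + \sqrt{2}$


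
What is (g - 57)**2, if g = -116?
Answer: 29929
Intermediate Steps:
(g - 57)**2 = (-116 - 57)**2 = (-173)**2 = 29929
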